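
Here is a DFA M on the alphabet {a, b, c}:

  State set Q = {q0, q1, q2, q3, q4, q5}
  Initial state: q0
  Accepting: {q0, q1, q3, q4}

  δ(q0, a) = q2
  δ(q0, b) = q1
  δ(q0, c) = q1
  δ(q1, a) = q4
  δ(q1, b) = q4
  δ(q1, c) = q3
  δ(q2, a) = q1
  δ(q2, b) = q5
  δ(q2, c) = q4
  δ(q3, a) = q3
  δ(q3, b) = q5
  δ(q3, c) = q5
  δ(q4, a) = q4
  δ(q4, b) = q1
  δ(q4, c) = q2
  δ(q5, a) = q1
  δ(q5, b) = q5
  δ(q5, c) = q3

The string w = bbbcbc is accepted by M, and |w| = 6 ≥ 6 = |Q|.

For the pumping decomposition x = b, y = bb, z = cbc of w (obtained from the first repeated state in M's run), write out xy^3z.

bbbbbbbcbc

xy^3z = b·bb·bb·bb·cbc = bbbbbbbcbc.
Reading y = bb takes M from q1 back to q1, so after x·y·y·y the machine is still in q1, and z then leads to the accepting state q3. Hence bbbbbbbcbc ∈ L(M).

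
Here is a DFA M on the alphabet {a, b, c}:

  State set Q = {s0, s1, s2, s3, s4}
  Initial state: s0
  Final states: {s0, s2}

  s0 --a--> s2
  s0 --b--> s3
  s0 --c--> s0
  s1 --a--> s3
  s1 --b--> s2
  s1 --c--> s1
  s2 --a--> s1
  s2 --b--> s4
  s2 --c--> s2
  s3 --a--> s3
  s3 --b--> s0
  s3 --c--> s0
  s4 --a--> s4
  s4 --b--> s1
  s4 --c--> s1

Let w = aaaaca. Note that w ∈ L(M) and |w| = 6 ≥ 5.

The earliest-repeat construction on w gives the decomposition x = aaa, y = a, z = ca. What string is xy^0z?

xy⁰z = xz = aaa·ca = aaaca.
Reading y = a takes M from s3 back to s3, so after x the machine is still in s3, and z then leads to the accepting state s2. Hence aaaca ∈ L(M).

aaaca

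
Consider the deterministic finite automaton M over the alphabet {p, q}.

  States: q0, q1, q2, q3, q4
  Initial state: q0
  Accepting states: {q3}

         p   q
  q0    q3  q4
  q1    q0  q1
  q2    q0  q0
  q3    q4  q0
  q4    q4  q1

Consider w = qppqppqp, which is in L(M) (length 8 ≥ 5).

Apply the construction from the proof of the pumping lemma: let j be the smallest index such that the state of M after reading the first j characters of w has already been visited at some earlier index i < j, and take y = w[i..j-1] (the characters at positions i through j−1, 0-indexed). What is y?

p

State sequence: q0 -q-> q4 -p-> q4 -p-> q4 -q-> q1 -p-> q0 -p-> q3 -q-> q0 -p-> q3
First repeat at step 2: q4 was already visited.

So i = 1, j = 2, giving x = w[0:1] = q, y = w[1:2] = p, z = w[2:8] = pqppqp.
Check: |xy| = 2 ≤ 5 and |y| = 1 ≥ 1. Reading y takes M from q4 back to q4, so every xyⁱz is accepted.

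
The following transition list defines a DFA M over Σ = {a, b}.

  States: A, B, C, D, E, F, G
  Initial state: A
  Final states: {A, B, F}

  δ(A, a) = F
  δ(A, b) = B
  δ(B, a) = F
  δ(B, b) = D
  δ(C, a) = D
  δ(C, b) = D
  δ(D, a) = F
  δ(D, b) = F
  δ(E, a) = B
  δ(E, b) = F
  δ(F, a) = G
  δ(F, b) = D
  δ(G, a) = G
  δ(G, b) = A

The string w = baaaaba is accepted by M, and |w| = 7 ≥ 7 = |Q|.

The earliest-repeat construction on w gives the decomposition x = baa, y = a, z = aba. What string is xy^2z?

baaaaaba

xy^2z = baa·a·a·aba = baaaaaba.
Reading y = a takes M from G back to G, so after x·y·y the machine is still in G, and z then leads to the accepting state F. Hence baaaaaba ∈ L(M).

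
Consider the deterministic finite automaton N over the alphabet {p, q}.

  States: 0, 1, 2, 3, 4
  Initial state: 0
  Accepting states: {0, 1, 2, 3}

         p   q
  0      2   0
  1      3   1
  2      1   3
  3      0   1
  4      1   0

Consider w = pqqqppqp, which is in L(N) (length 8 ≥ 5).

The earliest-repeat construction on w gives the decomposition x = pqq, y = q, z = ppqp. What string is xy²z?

xy^2z = pqq·q·q·ppqp = pqqqqppqp.
Reading y = q takes N from 1 back to 1, so after x·y·y the machine is still in 1, and z then leads to the accepting state 2. Hence pqqqqppqp ∈ L(N).

pqqqqppqp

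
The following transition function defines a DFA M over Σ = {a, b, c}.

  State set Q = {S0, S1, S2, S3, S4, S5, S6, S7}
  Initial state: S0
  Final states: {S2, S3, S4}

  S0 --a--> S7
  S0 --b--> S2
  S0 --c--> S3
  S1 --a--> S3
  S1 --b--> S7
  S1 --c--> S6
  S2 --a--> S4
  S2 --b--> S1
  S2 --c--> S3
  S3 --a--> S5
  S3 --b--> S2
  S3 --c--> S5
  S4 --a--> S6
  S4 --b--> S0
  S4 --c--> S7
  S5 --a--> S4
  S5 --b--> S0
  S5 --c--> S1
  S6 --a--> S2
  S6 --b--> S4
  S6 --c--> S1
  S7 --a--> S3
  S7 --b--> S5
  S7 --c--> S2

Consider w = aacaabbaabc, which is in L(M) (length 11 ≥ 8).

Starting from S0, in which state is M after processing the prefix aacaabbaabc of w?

State sequence: S0 -a-> S7 -a-> S3 -c-> S5 -a-> S4 -a-> S6 -b-> S4 -b-> S0 -a-> S7 -a-> S3 -b-> S2 -c-> S3

After reading 11 characters, M is in state S3.

S3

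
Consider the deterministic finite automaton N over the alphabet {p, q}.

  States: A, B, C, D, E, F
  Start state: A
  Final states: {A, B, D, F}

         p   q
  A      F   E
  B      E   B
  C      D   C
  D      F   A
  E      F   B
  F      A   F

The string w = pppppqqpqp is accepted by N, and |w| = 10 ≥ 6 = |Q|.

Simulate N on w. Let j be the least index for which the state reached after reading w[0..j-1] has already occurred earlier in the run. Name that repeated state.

A

Run of N on w = p p p p p q q p q p:
  step 0: A  (start)
  step 1: F  (read p: A→F)
  step 2: A  (read p: F→A)   ← first repeat (A seen earlier)
  step 3: F  (read p: A→F)
  step 4: A  (read p: F→A)
  step 5: F  (read p: A→F)
  step 6: F  (read q: F→F)
  step 7: F  (read q: F→F)
  step 8: A  (read p: F→A)
  step 9: E  (read q: A→E)
  step 10: F  (read p: E→F)

The earliest repeat is at step j = 2: N is in A, which it already visited at step i = 0.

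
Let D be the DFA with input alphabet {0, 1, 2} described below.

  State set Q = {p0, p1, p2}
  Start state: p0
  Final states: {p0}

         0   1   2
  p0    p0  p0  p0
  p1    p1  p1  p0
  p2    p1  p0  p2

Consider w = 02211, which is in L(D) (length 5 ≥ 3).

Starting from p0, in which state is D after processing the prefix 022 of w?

State sequence: p0 -0-> p0 -2-> p0 -2-> p0

After reading 3 characters, D is in state p0.

p0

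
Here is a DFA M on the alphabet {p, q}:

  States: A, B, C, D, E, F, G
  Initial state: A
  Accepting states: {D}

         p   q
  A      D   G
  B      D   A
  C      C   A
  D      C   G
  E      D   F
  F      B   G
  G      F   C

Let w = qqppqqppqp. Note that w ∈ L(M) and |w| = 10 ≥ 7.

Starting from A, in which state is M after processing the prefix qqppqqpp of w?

B

Run of M on the first 8 characters of w = q q p p q q p p:
  step 0: A  (start)
  step 1: G  (read q: A→G)
  step 2: C  (read q: G→C)
  step 3: C  (read p: C→C)
  step 4: C  (read p: C→C)
  step 5: A  (read q: C→A)
  step 6: G  (read q: A→G)
  step 7: F  (read p: G→F)
  step 8: B  (read p: F→B)

After reading 8 characters, M is in state B.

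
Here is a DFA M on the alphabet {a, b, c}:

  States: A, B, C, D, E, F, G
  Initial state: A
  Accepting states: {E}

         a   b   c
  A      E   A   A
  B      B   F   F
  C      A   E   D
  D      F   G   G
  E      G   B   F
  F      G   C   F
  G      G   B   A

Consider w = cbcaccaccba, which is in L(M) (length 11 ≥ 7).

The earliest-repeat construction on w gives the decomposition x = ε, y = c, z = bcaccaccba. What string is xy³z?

cccbcaccaccba

xy^3z = ε·c·c·c·bcaccaccba = cccbcaccaccba.
Reading y = c takes M from A back to A, so after x·y·y·y the machine is still in A, and z then leads to the accepting state E. Hence cccbcaccaccba ∈ L(M).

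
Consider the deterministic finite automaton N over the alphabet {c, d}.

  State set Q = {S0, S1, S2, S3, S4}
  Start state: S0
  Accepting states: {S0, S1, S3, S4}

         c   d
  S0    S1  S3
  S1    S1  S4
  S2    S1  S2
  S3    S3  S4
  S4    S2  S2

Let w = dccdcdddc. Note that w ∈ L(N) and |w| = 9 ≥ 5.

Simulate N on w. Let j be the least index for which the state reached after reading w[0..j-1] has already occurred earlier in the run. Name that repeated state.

State sequence: S0 -d-> S3 -c-> S3 -c-> S3 -d-> S4 -c-> S2 -d-> S2 -d-> S2 -d-> S2 -c-> S1
First repeat at step 2: S3 was already visited.

The earliest repeat is at step j = 2: N is in S3, which it already visited at step i = 1.
The DFA has 5 states, so the proof of the pumping lemma guarantees a repeated state among the first 5+1 visited; the segment between the two visits is the pumpable y.

S3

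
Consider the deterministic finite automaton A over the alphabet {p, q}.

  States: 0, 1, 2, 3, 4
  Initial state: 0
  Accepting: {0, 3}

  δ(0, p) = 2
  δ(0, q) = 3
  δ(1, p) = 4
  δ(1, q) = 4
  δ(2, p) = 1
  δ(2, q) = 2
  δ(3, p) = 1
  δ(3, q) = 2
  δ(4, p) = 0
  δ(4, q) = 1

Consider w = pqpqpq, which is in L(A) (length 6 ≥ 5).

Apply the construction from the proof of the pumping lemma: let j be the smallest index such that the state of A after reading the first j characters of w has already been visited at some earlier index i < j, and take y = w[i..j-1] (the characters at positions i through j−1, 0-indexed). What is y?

State sequence: 0 -p-> 2 -q-> 2 -p-> 1 -q-> 4 -p-> 0 -q-> 3
First repeat at step 2: 2 was already visited.

So i = 1, j = 2, giving x = w[0:1] = p, y = w[1:2] = q, z = w[2:6] = pqpq.
Check: |xy| = 2 ≤ 5 and |y| = 1 ≥ 1. Reading y takes A from 2 back to 2, so every xyⁱz is accepted.

q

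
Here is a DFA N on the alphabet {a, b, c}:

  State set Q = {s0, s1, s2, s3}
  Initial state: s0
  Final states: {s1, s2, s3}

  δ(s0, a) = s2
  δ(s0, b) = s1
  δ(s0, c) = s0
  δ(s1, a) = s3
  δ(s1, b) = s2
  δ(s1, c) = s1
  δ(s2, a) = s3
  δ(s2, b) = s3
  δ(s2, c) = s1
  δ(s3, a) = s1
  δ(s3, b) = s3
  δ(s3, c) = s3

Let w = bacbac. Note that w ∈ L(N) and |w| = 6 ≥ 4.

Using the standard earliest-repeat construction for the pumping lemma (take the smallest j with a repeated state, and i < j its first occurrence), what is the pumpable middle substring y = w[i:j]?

State sequence: s0 -b-> s1 -a-> s3 -c-> s3 -b-> s3 -a-> s1 -c-> s1
First repeat at step 3: s3 was already visited.

So i = 2, j = 3, giving x = w[0:2] = ba, y = w[2:3] = c, z = w[3:6] = bac.
Check: |xy| = 3 ≤ 4 and |y| = 1 ≥ 1. Reading y takes N from s3 back to s3, so every xyⁱz is accepted.

c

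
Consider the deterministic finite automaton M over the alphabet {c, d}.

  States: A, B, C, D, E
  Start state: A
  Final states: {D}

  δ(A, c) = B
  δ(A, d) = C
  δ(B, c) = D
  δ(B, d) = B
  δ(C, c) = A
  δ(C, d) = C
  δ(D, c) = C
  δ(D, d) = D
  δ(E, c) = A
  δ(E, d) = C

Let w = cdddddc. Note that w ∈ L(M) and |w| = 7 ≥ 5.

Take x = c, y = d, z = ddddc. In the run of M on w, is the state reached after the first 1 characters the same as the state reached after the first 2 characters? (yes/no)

yes

Run of M on the first 2 characters of w = c d:
  step 0: A  (start)
  step 1: B  (read c: A→B)
  step 2: B  (read d: B→B)

After x (step 1): B. After xy (step 2): B.
They match, so y = d drives M around a cycle from B back to itself; pumping y any number of times keeps M in B before reading z, and xyⁱz ∈ L(M) for every i ≥ 0.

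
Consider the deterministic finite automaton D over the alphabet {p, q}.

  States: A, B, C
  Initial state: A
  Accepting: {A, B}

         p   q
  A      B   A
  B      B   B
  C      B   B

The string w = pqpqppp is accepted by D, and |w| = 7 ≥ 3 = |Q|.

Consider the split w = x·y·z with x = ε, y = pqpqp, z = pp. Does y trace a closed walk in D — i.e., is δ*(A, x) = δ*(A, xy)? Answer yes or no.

Run of D on the first 5 characters of w = p q p q p:
  step 0: A  (start)
  step 1: B  (read p: A→B)
  step 2: B  (read q: B→B)
  step 3: B  (read p: B→B)
  step 4: B  (read q: B→B)
  step 5: B  (read p: B→B)

After x (step 0): A. After xy (step 5): B.
They differ (A ≠ B), so y is not a cycle from the state after x; this split is not the one the pumping-lemma construction produces, and pumping y need not keep the string in L(D).

no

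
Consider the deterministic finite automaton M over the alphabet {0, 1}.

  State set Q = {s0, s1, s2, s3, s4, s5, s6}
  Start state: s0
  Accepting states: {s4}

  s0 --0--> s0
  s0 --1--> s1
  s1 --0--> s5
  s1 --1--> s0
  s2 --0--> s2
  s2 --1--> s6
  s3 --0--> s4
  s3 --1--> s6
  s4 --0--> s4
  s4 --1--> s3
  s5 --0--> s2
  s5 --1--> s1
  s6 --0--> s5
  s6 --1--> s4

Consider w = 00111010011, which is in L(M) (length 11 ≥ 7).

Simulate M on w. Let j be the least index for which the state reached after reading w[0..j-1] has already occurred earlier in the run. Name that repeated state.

State sequence: s0 -0-> s0 -0-> s0 -1-> s1 -1-> s0 -1-> s1 -0-> s5 -1-> s1 -0-> s5 -0-> s2 -1-> s6 -1-> s4
First repeat at step 1: s0 was already visited.

The earliest repeat is at step j = 1: M is in s0, which it already visited at step i = 0.

s0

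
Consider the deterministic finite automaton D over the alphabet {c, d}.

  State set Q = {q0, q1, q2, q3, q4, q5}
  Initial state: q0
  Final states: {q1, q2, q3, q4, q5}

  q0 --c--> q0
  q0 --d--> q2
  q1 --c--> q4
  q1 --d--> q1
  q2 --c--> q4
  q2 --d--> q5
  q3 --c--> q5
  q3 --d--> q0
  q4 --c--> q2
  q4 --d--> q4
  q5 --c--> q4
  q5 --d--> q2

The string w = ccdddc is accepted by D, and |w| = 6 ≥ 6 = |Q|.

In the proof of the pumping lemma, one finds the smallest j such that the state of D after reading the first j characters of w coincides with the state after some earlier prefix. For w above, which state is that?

State sequence: q0 -c-> q0 -c-> q0 -d-> q2 -d-> q5 -d-> q2 -c-> q4
First repeat at step 1: q0 was already visited.

The earliest repeat is at step j = 1: D is in q0, which it already visited at step i = 0.
Since D has 6 states, any run of length ≥ 6 visits 6+1 states, so by pigeonhole some state repeats within the first 6 steps — that repeat gives the pumpable loop.

q0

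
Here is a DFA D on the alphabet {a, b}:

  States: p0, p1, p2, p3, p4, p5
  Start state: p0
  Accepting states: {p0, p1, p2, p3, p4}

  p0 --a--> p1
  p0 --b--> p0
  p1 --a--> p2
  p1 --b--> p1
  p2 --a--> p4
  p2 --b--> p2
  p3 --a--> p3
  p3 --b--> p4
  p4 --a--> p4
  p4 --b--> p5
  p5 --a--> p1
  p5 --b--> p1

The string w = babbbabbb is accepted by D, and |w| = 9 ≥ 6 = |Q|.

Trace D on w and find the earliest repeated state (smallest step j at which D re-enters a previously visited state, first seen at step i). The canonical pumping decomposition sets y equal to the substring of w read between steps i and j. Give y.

Run of D on w = b a b b b a b b b:
  step 0: p0  (start)
  step 1: p0  (read b: p0→p0)   ← first repeat (p0 seen earlier)
  step 2: p1  (read a: p0→p1)
  step 3: p1  (read b: p1→p1)
  step 4: p1  (read b: p1→p1)
  step 5: p1  (read b: p1→p1)
  step 6: p2  (read a: p1→p2)
  step 7: p2  (read b: p2→p2)
  step 8: p2  (read b: p2→p2)
  step 9: p2  (read b: p2→p2)

So i = 0, j = 1, giving x = w[0:0] = ε, y = w[0:1] = b, z = w[1:9] = abbbabbb.
Check: |xy| = 1 ≤ 6 and |y| = 1 ≥ 1. Reading y takes D from p0 back to p0, so every xyⁱz is accepted.

b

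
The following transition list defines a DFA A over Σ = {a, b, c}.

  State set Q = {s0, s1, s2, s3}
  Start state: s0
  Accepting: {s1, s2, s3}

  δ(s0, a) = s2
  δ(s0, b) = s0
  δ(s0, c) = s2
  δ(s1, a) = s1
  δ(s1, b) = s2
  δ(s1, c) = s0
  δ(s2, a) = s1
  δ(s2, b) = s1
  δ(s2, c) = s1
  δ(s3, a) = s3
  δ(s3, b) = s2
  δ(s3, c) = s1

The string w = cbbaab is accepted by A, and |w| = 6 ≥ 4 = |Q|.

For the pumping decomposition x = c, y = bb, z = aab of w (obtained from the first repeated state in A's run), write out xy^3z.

xy^3z = c·bb·bb·bb·aab = cbbbbbbaab.
Reading y = bb takes A from s2 back to s2, so after x·y·y·y the machine is still in s2, and z then leads to the accepting state s2. Hence cbbbbbbaab ∈ L(A).

cbbbbbbaab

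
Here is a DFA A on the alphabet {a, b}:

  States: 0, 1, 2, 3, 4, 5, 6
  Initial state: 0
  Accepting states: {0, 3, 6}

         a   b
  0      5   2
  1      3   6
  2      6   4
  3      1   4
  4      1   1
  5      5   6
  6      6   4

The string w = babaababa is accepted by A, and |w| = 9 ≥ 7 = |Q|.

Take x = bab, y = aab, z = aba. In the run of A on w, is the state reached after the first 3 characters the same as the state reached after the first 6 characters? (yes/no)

yes

State sequence: 0 -b-> 2 -a-> 6 -b-> 4 -a-> 1 -a-> 3 -b-> 4

After x (step 3): 4. After xy (step 6): 4.
They match, so y = aab drives A around a cycle from 4 back to itself; pumping y any number of times keeps A in 4 before reading z, and xyⁱz ∈ L(A) for every i ≥ 0.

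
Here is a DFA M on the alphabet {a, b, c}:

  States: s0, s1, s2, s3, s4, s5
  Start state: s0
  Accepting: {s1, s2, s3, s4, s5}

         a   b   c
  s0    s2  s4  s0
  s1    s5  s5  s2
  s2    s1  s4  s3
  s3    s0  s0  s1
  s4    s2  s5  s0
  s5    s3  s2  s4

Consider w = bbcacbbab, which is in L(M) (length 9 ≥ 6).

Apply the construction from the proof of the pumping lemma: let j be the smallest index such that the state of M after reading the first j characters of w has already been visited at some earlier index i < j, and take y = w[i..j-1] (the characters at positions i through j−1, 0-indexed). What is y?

bc

State sequence: s0 -b-> s4 -b-> s5 -c-> s4 -a-> s2 -c-> s3 -b-> s0 -b-> s4 -a-> s2 -b-> s4
First repeat at step 3: s4 was already visited.

So i = 1, j = 3, giving x = w[0:1] = b, y = w[1:3] = bc, z = w[3:9] = acbbab.
Check: |xy| = 3 ≤ 6 and |y| = 2 ≥ 1. Reading y takes M from s4 back to s4, so every xyⁱz is accepted.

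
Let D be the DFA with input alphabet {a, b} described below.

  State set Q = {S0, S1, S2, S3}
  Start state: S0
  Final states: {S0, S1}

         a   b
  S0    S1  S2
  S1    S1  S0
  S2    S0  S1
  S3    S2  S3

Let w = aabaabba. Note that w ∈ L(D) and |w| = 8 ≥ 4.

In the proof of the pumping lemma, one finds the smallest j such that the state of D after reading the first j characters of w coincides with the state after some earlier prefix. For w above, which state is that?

S1

Run of D on w = a a b a a b b a:
  step 0: S0  (start)
  step 1: S1  (read a: S0→S1)
  step 2: S1  (read a: S1→S1)   ← first repeat (S1 seen earlier)
  step 3: S0  (read b: S1→S0)
  step 4: S1  (read a: S0→S1)
  step 5: S1  (read a: S1→S1)
  step 6: S0  (read b: S1→S0)
  step 7: S2  (read b: S0→S2)
  step 8: S0  (read a: S2→S0)

The earliest repeat is at step j = 2: D is in S1, which it already visited at step i = 1.
Since D has 4 states, any run of length ≥ 4 visits 4+1 states, so by pigeonhole some state repeats within the first 4 steps — that repeat gives the pumpable loop.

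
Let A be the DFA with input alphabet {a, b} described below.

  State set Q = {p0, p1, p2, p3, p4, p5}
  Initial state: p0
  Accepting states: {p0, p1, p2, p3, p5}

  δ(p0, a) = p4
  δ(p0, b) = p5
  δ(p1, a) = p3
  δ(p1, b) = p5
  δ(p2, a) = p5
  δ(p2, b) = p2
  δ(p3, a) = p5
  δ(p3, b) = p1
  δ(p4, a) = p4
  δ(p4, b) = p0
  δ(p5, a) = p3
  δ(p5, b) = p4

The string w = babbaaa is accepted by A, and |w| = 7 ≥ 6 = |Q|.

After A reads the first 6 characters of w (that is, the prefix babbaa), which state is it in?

p5

State sequence: p0 -b-> p5 -a-> p3 -b-> p1 -b-> p5 -a-> p3 -a-> p5

After reading 6 characters, A is in state p5.
(This kind of state-tracing is the core of the pumping-lemma construction: with 6 states, pigeonhole forces a repeat within the first 6 steps.)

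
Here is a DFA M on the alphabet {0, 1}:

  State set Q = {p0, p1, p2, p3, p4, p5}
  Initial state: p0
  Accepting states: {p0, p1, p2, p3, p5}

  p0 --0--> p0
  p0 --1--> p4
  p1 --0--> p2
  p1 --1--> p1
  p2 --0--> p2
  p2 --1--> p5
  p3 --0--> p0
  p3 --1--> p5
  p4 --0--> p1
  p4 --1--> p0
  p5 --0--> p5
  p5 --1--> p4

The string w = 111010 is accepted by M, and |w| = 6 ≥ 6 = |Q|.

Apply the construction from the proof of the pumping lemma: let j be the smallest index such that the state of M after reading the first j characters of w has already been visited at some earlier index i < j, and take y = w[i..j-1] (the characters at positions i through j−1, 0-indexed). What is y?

11

Run of M on w = 1 1 1 0 1 0:
  step 0: p0  (start)
  step 1: p4  (read 1: p0→p4)
  step 2: p0  (read 1: p4→p0)   ← first repeat (p0 seen earlier)
  step 3: p4  (read 1: p0→p4)
  step 4: p1  (read 0: p4→p1)
  step 5: p1  (read 1: p1→p1)
  step 6: p2  (read 0: p1→p2)

So i = 0, j = 2, giving x = w[0:0] = ε, y = w[0:2] = 11, z = w[2:6] = 1010.
Check: |xy| = 2 ≤ 6 and |y| = 2 ≥ 1. Reading y takes M from p0 back to p0, so every xyⁱz is accepted.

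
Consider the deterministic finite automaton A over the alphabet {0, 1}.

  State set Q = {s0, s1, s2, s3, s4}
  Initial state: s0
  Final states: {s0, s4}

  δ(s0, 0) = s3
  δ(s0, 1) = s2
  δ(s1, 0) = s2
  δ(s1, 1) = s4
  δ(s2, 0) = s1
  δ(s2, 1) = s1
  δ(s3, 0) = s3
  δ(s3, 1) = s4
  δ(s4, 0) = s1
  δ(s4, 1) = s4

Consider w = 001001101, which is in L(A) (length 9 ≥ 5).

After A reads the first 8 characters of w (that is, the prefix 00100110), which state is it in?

Run of A on the first 8 characters of w = 0 0 1 0 0 1 1 0:
  step 0: s0  (start)
  step 1: s3  (read 0: s0→s3)
  step 2: s3  (read 0: s3→s3)
  step 3: s4  (read 1: s3→s4)
  step 4: s1  (read 0: s4→s1)
  step 5: s2  (read 0: s1→s2)
  step 6: s1  (read 1: s2→s1)
  step 7: s4  (read 1: s1→s4)
  step 8: s1  (read 0: s4→s1)

After reading 8 characters, A is in state s1.

s1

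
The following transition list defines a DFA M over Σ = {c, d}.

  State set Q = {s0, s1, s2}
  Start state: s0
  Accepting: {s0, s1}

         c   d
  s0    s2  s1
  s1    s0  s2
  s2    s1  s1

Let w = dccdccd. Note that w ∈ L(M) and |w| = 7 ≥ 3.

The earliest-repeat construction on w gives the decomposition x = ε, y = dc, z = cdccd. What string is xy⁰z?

xy⁰z = xz = ε·cdccd = cdccd.
Reading y = dc takes M from s0 back to s0, so after x the machine is still in s0, and z then leads to the accepting state s1. Hence cdccd ∈ L(M).

cdccd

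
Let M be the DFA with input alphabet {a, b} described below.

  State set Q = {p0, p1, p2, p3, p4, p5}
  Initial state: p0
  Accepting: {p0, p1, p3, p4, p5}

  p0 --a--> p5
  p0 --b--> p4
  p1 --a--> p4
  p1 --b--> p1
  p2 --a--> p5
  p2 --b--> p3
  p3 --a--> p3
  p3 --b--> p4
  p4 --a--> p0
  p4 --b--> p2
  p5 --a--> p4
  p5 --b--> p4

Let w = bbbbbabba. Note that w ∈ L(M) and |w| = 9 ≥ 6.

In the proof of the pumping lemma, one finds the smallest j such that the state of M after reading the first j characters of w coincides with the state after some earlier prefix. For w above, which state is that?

p4

State sequence: p0 -b-> p4 -b-> p2 -b-> p3 -b-> p4 -b-> p2 -a-> p5 -b-> p4 -b-> p2 -a-> p5
First repeat at step 4: p4 was already visited.

The earliest repeat is at step j = 4: M is in p4, which it already visited at step i = 1.
Since M has 6 states, any run of length ≥ 6 visits 6+1 states, so by pigeonhole some state repeats within the first 6 steps — that repeat gives the pumpable loop.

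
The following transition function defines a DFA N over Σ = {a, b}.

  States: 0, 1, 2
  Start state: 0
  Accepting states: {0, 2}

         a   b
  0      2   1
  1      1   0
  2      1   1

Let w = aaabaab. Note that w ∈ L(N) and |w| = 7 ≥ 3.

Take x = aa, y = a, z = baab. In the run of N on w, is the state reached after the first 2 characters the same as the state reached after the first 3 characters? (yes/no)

yes

Run of N on the first 3 characters of w = a a a:
  step 0: 0  (start)
  step 1: 2  (read a: 0→2)
  step 2: 1  (read a: 2→1)
  step 3: 1  (read a: 1→1)

After x (step 2): 1. After xy (step 3): 1.
They match, so y = a drives N around a cycle from 1 back to itself; pumping y any number of times keeps N in 1 before reading z, and xyⁱz ∈ L(N) for every i ≥ 0.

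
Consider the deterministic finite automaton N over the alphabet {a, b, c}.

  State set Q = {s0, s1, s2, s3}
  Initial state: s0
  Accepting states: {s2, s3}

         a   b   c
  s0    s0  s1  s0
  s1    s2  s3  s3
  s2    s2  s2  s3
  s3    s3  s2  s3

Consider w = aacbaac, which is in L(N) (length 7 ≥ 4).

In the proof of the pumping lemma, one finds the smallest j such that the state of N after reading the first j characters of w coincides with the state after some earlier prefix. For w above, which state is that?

State sequence: s0 -a-> s0 -a-> s0 -c-> s0 -b-> s1 -a-> s2 -a-> s2 -c-> s3
First repeat at step 1: s0 was already visited.

The earliest repeat is at step j = 1: N is in s0, which it already visited at step i = 0.
The DFA has 4 states, so the proof of the pumping lemma guarantees a repeated state among the first 4+1 visited; the segment between the two visits is the pumpable y.

s0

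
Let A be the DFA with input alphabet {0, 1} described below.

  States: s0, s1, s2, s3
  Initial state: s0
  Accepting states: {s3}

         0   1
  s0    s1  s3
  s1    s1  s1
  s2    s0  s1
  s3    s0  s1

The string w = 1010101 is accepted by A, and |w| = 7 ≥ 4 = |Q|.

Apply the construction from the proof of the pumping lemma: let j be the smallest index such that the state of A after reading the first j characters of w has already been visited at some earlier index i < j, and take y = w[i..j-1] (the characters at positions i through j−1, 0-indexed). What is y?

State sequence: s0 -1-> s3 -0-> s0 -1-> s3 -0-> s0 -1-> s3 -0-> s0 -1-> s3
First repeat at step 2: s0 was already visited.

So i = 0, j = 2, giving x = w[0:0] = ε, y = w[0:2] = 10, z = w[2:7] = 10101.
Check: |xy| = 2 ≤ 4 and |y| = 2 ≥ 1. Reading y takes A from s0 back to s0, so every xyⁱz is accepted.
Since A has 4 states, any run of length ≥ 4 visits 4+1 states, so by pigeonhole some state repeats within the first 4 steps — that repeat gives the pumpable loop.

10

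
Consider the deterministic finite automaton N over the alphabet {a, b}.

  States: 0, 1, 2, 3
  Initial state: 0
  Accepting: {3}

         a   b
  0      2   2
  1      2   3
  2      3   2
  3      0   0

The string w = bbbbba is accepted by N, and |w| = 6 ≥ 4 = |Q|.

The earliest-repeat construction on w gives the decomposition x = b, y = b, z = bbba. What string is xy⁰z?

xy⁰z = xz = b·bbba = bbbba.
Reading y = b takes N from 2 back to 2, so after x the machine is still in 2, and z then leads to the accepting state 3. Hence bbbba ∈ L(N).

bbbba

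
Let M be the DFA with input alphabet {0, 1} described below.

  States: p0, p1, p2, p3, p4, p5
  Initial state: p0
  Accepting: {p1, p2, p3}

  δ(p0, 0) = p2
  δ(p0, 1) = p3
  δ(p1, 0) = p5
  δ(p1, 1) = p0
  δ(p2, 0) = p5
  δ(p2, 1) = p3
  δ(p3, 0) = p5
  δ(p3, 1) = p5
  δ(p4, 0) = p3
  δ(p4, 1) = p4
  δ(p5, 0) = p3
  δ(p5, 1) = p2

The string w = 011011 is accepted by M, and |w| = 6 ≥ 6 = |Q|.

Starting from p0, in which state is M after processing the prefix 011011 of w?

Run of M on the first 6 characters of w = 0 1 1 0 1 1:
  step 0: p0  (start)
  step 1: p2  (read 0: p0→p2)
  step 2: p3  (read 1: p2→p3)
  step 3: p5  (read 1: p3→p5)
  step 4: p3  (read 0: p5→p3)
  step 5: p5  (read 1: p3→p5)
  step 6: p2  (read 1: p5→p2)

After reading 6 characters, M is in state p2.

p2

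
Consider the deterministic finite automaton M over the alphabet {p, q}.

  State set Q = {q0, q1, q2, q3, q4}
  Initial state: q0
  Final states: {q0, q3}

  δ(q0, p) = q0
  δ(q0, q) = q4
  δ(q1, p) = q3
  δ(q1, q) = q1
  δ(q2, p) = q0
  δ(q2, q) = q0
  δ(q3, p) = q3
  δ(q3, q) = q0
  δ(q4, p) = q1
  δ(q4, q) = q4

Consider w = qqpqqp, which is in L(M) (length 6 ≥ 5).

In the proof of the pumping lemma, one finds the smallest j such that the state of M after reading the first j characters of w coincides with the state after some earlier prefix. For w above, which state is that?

q4

Run of M on w = q q p q q p:
  step 0: q0  (start)
  step 1: q4  (read q: q0→q4)
  step 2: q4  (read q: q4→q4)   ← first repeat (q4 seen earlier)
  step 3: q1  (read p: q4→q1)
  step 4: q1  (read q: q1→q1)
  step 5: q1  (read q: q1→q1)
  step 6: q3  (read p: q1→q3)

The earliest repeat is at step j = 2: M is in q4, which it already visited at step i = 1.
With |Q| = 5, pigeonhole forces a state repeat no later than step 5; the substring read between the first and second visits to that state can be pumped.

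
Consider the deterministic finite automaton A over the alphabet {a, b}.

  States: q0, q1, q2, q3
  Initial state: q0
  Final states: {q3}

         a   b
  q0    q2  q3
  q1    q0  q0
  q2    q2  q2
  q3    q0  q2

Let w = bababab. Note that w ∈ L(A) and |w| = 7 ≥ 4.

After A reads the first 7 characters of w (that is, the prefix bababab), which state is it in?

Run of A on the first 7 characters of w = b a b a b a b:
  step 0: q0  (start)
  step 1: q3  (read b: q0→q3)
  step 2: q0  (read a: q3→q0)
  step 3: q3  (read b: q0→q3)
  step 4: q0  (read a: q3→q0)
  step 5: q3  (read b: q0→q3)
  step 6: q0  (read a: q3→q0)
  step 7: q3  (read b: q0→q3)

After reading 7 characters, A is in state q3.
(This kind of state-tracing is the core of the pumping-lemma construction: with 4 states, pigeonhole forces a repeat within the first 4 steps.)

q3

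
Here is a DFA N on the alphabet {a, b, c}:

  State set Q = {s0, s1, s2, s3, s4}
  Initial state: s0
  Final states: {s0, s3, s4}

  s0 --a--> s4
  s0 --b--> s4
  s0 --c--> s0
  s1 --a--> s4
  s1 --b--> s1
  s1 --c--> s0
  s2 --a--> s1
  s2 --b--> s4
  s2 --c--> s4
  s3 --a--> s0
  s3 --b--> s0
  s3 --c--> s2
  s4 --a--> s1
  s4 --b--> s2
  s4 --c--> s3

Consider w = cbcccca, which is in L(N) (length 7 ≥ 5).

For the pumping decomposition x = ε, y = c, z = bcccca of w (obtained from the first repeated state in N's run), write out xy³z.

cccbcccca

xy^3z = ε·c·c·c·bcccca = cccbcccca.
Reading y = c takes N from s0 back to s0, so after x·y·y·y the machine is still in s0, and z then leads to the accepting state s0. Hence cccbcccca ∈ L(N).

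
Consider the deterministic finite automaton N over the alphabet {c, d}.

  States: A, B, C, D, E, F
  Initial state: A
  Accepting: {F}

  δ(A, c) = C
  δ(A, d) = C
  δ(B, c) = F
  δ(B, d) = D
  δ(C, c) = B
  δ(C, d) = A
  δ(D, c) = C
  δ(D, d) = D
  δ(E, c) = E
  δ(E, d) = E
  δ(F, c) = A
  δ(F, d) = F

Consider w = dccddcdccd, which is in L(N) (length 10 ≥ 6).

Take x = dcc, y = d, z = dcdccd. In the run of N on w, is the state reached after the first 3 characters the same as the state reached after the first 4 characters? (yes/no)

Run of N on the first 4 characters of w = d c c d:
  step 0: A  (start)
  step 1: C  (read d: A→C)
  step 2: B  (read c: C→B)
  step 3: F  (read c: B→F)
  step 4: F  (read d: F→F)

After x (step 3): F. After xy (step 4): F.
They match, so y = d drives N around a cycle from F back to itself; pumping y any number of times keeps N in F before reading z, and xyⁱz ∈ L(N) for every i ≥ 0.

yes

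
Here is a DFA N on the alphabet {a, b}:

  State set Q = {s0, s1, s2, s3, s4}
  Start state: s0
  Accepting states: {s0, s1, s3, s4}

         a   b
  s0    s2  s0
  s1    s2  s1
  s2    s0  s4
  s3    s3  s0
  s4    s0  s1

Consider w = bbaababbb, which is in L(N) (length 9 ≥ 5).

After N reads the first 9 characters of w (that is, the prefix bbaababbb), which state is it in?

s1

State sequence: s0 -b-> s0 -b-> s0 -a-> s2 -a-> s0 -b-> s0 -a-> s2 -b-> s4 -b-> s1 -b-> s1

After reading 9 characters, N is in state s1.
(This kind of state-tracing is the core of the pumping-lemma construction: with 5 states, pigeonhole forces a repeat within the first 5 steps.)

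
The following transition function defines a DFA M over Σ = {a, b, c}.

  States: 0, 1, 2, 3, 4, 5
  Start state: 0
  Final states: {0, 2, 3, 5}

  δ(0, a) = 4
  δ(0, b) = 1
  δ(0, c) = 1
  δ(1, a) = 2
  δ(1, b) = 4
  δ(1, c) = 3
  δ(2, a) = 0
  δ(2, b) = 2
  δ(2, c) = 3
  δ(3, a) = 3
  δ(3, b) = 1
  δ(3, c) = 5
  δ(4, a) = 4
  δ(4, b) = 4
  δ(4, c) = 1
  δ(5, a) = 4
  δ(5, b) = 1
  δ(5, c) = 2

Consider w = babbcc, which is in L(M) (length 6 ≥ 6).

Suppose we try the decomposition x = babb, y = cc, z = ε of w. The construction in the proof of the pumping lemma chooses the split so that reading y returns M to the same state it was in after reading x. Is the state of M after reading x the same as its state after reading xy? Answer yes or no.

State sequence: 0 -b-> 1 -a-> 2 -b-> 2 -b-> 2 -c-> 3 -c-> 5

After x (step 4): 2. After xy (step 6): 5.
They differ (2 ≠ 5), so y is not a cycle from the state after x; this split is not the one the pumping-lemma construction produces, and pumping y need not keep the string in L(M).

no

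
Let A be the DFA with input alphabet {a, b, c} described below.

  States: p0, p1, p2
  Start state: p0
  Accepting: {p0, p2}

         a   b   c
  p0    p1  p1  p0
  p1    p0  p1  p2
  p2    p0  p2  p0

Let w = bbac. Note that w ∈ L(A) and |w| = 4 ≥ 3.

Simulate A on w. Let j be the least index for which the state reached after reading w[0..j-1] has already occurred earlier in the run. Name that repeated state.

p1

State sequence: p0 -b-> p1 -b-> p1 -a-> p0 -c-> p0
First repeat at step 2: p1 was already visited.

The earliest repeat is at step j = 2: A is in p1, which it already visited at step i = 1.
Since A has 3 states, any run of length ≥ 3 visits 3+1 states, so by pigeonhole some state repeats within the first 3 steps — that repeat gives the pumpable loop.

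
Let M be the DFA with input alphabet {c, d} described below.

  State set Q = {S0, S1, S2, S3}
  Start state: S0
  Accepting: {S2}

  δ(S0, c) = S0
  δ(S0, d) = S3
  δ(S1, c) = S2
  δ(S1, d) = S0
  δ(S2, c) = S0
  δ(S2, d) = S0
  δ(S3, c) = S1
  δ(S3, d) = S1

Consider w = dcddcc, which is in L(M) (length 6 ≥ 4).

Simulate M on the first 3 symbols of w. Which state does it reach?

S0

Run of M on the first 3 characters of w = d c d:
  step 0: S0  (start)
  step 1: S3  (read d: S0→S3)
  step 2: S1  (read c: S3→S1)
  step 3: S0  (read d: S1→S0)

After reading 3 characters, M is in state S0.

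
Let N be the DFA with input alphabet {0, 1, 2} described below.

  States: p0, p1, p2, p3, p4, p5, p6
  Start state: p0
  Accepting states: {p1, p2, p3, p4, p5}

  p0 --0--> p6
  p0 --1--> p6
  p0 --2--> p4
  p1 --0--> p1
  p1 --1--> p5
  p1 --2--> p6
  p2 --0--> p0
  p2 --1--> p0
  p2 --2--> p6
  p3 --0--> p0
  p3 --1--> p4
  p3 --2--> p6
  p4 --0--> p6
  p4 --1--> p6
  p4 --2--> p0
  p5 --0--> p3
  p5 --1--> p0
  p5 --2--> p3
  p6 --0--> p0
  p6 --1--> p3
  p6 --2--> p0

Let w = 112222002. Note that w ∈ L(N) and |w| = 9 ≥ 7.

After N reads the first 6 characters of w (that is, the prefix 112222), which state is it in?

p0

State sequence: p0 -1-> p6 -1-> p3 -2-> p6 -2-> p0 -2-> p4 -2-> p0

After reading 6 characters, N is in state p0.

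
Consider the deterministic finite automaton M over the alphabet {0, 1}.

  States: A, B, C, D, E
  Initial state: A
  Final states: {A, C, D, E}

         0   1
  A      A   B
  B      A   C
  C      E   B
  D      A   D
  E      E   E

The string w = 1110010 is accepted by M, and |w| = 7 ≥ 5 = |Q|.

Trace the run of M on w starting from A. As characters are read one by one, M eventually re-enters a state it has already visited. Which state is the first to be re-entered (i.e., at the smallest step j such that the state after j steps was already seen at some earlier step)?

State sequence: A -1-> B -1-> C -1-> B -0-> A -0-> A -1-> B -0-> A
First repeat at step 3: B was already visited.

The earliest repeat is at step j = 3: M is in B, which it already visited at step i = 1.
Since M has 5 states, any run of length ≥ 5 visits 5+1 states, so by pigeonhole some state repeats within the first 5 steps — that repeat gives the pumpable loop.

B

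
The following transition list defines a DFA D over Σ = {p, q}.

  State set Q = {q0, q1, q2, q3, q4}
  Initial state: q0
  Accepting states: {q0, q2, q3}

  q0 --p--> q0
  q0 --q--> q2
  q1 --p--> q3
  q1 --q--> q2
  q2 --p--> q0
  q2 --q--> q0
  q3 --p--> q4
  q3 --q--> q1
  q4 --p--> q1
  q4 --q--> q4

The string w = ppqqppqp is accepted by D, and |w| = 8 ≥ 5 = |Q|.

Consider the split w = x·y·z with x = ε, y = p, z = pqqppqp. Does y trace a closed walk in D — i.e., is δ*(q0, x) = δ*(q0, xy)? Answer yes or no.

Run of D on the first 1 characters of w = p:
  step 0: q0  (start)
  step 1: q0  (read p: q0→q0)

After x (step 0): q0. After xy (step 1): q0.
They match, so y = p drives D around a cycle from q0 back to itself; pumping y any number of times keeps D in q0 before reading z, and xyⁱz ∈ L(D) for every i ≥ 0.

yes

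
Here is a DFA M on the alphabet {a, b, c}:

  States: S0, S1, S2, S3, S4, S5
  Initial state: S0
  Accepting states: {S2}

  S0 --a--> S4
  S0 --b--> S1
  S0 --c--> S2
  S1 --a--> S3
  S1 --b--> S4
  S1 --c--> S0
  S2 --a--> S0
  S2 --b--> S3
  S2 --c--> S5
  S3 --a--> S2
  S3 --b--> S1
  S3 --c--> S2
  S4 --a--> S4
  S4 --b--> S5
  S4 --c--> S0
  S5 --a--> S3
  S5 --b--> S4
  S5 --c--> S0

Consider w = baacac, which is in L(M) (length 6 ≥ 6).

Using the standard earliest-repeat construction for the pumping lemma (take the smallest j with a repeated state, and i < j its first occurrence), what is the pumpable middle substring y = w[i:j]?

Run of M on w = b a a c a c:
  step 0: S0  (start)
  step 1: S1  (read b: S0→S1)
  step 2: S3  (read a: S1→S3)
  step 3: S2  (read a: S3→S2)
  step 4: S5  (read c: S2→S5)
  step 5: S3  (read a: S5→S3)   ← first repeat (S3 seen earlier)
  step 6: S2  (read c: S3→S2)

So i = 2, j = 5, giving x = w[0:2] = ba, y = w[2:5] = aca, z = w[5:6] = c.
Check: |xy| = 5 ≤ 6 and |y| = 3 ≥ 1. Reading y takes M from S3 back to S3, so every xyⁱz is accepted.

aca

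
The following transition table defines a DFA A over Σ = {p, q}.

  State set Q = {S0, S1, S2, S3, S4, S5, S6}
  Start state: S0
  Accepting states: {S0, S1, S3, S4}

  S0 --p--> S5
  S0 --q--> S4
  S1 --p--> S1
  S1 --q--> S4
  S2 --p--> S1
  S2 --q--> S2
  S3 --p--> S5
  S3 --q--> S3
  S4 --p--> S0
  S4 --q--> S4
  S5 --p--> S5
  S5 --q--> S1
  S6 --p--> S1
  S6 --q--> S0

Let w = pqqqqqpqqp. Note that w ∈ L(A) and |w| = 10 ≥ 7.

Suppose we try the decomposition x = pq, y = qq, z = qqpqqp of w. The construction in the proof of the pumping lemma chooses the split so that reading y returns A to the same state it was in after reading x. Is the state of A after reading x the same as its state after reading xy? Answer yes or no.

State sequence: S0 -p-> S5 -q-> S1 -q-> S4 -q-> S4

After x (step 2): S1. After xy (step 4): S4.
They differ (S1 ≠ S4), so y is not a cycle from the state after x; this split is not the one the pumping-lemma construction produces, and pumping y need not keep the string in L(A).

no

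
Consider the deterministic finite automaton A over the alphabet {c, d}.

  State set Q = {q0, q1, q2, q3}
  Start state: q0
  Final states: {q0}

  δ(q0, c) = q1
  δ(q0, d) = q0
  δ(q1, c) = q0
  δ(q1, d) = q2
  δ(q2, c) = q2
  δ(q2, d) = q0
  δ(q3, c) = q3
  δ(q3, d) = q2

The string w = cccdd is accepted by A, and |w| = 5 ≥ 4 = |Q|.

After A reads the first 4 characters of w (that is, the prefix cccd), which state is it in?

q2

Run of A on the first 4 characters of w = c c c d:
  step 0: q0  (start)
  step 1: q1  (read c: q0→q1)
  step 2: q0  (read c: q1→q0)
  step 3: q1  (read c: q0→q1)
  step 4: q2  (read d: q1→q2)

After reading 4 characters, A is in state q2.
(This kind of state-tracing is the core of the pumping-lemma construction: with 4 states, pigeonhole forces a repeat within the first 4 steps.)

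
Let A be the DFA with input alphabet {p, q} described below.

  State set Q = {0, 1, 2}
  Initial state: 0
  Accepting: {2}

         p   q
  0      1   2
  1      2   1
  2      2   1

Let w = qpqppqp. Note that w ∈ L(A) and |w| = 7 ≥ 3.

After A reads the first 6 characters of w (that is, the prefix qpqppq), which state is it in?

1

Run of A on the first 6 characters of w = q p q p p q:
  step 0: 0  (start)
  step 1: 2  (read q: 0→2)
  step 2: 2  (read p: 2→2)
  step 3: 1  (read q: 2→1)
  step 4: 2  (read p: 1→2)
  step 5: 2  (read p: 2→2)
  step 6: 1  (read q: 2→1)

After reading 6 characters, A is in state 1.
(This kind of state-tracing is the core of the pumping-lemma construction: with 3 states, pigeonhole forces a repeat within the first 3 steps.)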